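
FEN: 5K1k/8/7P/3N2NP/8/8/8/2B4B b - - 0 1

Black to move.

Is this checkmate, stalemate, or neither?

Black to move; black king on h8.
In check: no.
King squares — g7: attacked by Ph6; h7: attacked by Ng5; g8: attacked by Kf8.
Legal moves for Black: none.
Not in check and no legal moves → stalemate.

stalemate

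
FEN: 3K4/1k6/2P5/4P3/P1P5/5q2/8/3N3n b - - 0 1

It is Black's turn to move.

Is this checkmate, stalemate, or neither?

Black to move; black king on b7.
In check: yes, from the white pawn on c6.
Legal moves for Black: Kb8, Ka8, Ka7, Kxc6, Kb6, Ka6, Qxc6.
Black is in check but has 7 legal moves → neither.

neither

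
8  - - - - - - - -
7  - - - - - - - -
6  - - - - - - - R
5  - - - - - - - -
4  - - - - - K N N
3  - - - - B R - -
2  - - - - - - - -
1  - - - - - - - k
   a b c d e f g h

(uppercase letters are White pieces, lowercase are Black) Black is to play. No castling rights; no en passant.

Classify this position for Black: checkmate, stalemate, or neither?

stalemate

Black to move; black king on h1.
In check: no.
King squares — g1: attacked by Be3; g2: attacked by Nh4; h2: attacked by Ng4.
Legal moves for Black: none.
Not in check and no legal moves → stalemate.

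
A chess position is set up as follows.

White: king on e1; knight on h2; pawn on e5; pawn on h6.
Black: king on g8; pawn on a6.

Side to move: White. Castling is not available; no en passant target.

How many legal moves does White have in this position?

10

White to move; king on e1.
In check: no.
Legal moves: Ng4, Nf3, Nf1, Kf2, Ke2, Kd2, Kf1, Kd1, h7+, e6.
Count: 10.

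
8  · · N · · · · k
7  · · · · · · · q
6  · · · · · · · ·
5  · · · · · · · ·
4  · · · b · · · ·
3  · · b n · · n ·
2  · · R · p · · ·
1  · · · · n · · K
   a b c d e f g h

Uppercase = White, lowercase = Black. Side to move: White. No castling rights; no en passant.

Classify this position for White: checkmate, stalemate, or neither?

checkmate

White to move; white king on h1.
In check: yes, from the black knight on g3 and the black queen on h7.
King squares — g1: attacked by Bd4; g2: attacked by Ne1; h2: attacked by Qh7.
Legal moves for White: none.
In check with no legal moves → checkmate.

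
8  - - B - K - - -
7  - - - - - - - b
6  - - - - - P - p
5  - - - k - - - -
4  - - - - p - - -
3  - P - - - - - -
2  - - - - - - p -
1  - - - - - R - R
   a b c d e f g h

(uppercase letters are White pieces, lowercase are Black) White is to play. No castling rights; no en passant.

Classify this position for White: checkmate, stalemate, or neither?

White to move; white king on e8.
In check: no.
Legal moves for White include: Kf8, Kd8, Kf7, Ke7, Kd7, Bd7, Bb7+, Be6+, Ba6, Bf5, Bg4, Bh3, Rxh6, Rh5+, Rh4, Rh3, Rh2, Rhg1, ... (list truncated; more exist).
White has legal moves and is not in check → neither.

neither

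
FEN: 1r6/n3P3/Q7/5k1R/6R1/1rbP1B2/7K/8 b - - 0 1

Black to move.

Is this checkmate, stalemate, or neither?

checkmate

Black to move; black king on f5.
In check: yes, from the white rook on h5.
King squares — e4: attacked by Pd3; f4: attacked by Rg4; g4: attacked by Bf3; e5: attacked by Rh5; g5: attacked by Rg4; e6: attacked by Qa6; f6: attacked by Qa6; g6: attacked by Rg4.
Legal moves for Black: none.
In check with no legal moves → checkmate.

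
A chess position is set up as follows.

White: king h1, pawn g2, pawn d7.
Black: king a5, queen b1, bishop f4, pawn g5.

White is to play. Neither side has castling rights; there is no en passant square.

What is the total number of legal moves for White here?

White to move; king on h1.
In check: yes, from the black queen on b1.
Legal moves: none.
Count: 0.

0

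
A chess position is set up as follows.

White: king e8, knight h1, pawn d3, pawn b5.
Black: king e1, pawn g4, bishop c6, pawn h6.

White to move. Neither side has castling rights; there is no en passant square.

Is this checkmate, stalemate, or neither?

White to move; white king on e8.
In check: yes, from the black bishop on c6.
King squares — d7: attacked by Bc6; e7: available; f7: available; d8: available; f8: available.
Legal moves for White: Kf8, Kd8, Kf7, Ke7, bxc6.
White is in check but has 5 legal moves → neither.

neither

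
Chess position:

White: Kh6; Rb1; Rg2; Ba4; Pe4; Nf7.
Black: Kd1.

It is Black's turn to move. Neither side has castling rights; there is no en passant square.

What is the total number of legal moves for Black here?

Black to move; king on d1.
In check: yes, from the white rook on b1 and the white bishop on a4.
Legal moves: none.
Count: 0.

0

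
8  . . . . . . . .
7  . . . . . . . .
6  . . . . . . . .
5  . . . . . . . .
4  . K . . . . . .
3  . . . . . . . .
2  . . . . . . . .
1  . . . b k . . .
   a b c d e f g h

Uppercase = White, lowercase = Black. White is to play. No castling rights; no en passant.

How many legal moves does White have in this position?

White to move; king on b4.
In check: no.
Legal moves: Kc5, Kb5, Ka5, Kc4, Kc3, Ka3.
Count: 6.

6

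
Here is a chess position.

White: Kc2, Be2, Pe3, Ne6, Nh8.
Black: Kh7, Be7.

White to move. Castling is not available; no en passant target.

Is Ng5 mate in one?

After Ng5: black king on h7; in check: yes, from the white knight on g5.
Black has 5 legal replies: Kxh8, Kg8, Kg7, Kh6, Bxg5.
In check but a legal move exists → not checkmate.

no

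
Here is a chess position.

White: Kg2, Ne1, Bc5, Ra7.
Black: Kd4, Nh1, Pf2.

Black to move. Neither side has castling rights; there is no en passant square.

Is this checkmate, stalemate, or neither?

Black to move; black king on d4.
In check: yes, from the white bishop on c5.
Legal moves for Black: Ke5, Kd5, Kxc5, Ke4, Kc4, Kc3.
Black is in check but has 6 legal moves → neither.

neither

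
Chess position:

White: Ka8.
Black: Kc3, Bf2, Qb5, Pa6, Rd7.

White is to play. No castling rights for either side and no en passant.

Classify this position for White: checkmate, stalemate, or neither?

White to move; white king on a8.
In check: no.
King squares — a7: attacked by Bf2; b7: attacked by Qb5; b8: attacked by Qb5.
Legal moves for White: none.
Not in check and no legal moves → stalemate.

stalemate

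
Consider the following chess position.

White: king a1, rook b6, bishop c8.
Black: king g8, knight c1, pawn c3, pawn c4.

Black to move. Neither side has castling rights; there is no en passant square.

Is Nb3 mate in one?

no

After Nb3: white king on a1; in check: yes, from the black knight on b3.
White has 3 legal replies: Ka2, Kb1, Rxb3.
In check but a legal move exists → not checkmate.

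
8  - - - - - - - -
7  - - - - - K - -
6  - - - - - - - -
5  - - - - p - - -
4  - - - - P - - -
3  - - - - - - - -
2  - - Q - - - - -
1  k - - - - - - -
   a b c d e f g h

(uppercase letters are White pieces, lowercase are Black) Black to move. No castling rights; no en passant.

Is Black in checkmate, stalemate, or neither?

Black to move; black king on a1.
In check: no.
King squares — b1: attacked by Qc2; a2: attacked by Qc2; b2: attacked by Qc2.
Legal moves for Black: none.
Not in check and no legal moves → stalemate.

stalemate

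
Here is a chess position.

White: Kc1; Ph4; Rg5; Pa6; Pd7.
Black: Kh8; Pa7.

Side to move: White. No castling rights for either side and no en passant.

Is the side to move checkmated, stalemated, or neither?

neither

White to move; white king on c1.
In check: no.
Legal moves for White include: Rg8+, Rg7, Rg6, Rh5+, Rf5, Re5, Rd5, Rc5, Rb5, Ra5, Rg4, Rg3, Rg2, Rg1, Kd2, Kc2, Kb2, Kd1, ... (list truncated; more exist).
White has legal moves and is not in check → neither.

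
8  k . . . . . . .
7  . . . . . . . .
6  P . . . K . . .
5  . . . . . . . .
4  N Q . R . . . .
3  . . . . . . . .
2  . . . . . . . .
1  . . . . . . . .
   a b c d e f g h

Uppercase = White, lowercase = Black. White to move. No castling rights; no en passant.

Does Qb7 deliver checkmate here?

After Qb7: black king on a8; in check: yes, from the white queen on b7.
King squares — a7: attacked by Qb7; b7: attacked by Pa6; b8: attacked by Qb7.
Black has no legal moves → checkmate.

yes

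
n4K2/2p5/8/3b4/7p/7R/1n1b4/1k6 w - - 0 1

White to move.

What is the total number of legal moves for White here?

White to move; king on f8.
In check: no.
Legal moves: Ke8, Kg7, Ke7, Rxh4, Rg3, Rf3, Re3, Rd3, Rc3, Rb3, Ra3, Rh2, Rh1+.
Count: 13.

13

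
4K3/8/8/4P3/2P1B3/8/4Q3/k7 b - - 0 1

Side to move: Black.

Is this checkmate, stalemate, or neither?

stalemate

Black to move; black king on a1.
In check: no.
King squares — b1: attacked by Be4; a2: attacked by Qe2; b2: attacked by Qe2.
Legal moves for Black: none.
Not in check and no legal moves → stalemate.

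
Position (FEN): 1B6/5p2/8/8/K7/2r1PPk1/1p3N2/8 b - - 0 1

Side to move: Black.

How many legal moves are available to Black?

5

Black to move; king on g3.
In check: yes, from the white bishop on b8.
Legal moves: Kh4, Kxf3, Kg2, Kxf2, Rc7.
Count: 5.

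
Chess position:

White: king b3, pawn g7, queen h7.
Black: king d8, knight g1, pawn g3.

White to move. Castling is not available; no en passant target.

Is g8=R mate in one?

yes

After g8=R: black king on d8; in check: yes, from the white rook on g8.
King squares — c7: attacked by Qh7; d7: attacked by Qh7; e7: attacked by Qh7; c8: attacked by Rg8; e8: attacked by Rg8.
Black has no legal moves → checkmate.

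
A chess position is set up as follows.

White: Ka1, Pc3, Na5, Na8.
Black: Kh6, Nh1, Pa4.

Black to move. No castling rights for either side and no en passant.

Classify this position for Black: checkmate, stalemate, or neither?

neither

Black to move; black king on h6.
In check: no.
Legal moves for Black: Kh7, Kg7, Kg6, Kh5, Kg5, Ng3, Nf2, a3.
Black has 8 legal moves and is not in check → neither.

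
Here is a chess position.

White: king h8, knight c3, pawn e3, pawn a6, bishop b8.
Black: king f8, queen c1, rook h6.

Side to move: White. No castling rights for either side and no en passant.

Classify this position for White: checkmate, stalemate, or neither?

White to move; white king on h8.
In check: yes, from the black rook on h6.
King squares — g7: attacked by Kf8; h7: attacked by Rh6; g8: attacked by Kf8.
Legal moves for White: none.
In check with no legal moves → checkmate.

checkmate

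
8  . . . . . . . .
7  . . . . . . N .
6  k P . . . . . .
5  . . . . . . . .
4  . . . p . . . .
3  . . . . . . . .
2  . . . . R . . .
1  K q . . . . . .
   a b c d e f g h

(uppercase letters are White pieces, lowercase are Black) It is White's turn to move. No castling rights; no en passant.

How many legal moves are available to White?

White to move; king on a1.
In check: yes, from the black queen on b1.
Legal moves: Kxb1.
Count: 1.

1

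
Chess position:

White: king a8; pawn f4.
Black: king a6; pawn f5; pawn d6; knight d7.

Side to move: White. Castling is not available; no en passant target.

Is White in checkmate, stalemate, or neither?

stalemate

White to move; white king on a8.
In check: no.
King squares — a7: attacked by Ka6; b7: attacked by Ka6; b8: attacked by Nd7.
Legal moves for White: none.
Not in check and no legal moves → stalemate.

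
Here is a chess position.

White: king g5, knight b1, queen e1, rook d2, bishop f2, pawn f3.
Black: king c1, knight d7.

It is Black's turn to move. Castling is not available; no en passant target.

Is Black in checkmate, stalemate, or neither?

Black to move; black king on c1.
In check: yes, from the white queen on e1.
King squares — b1: attacked by Qe1; d1: attacked by Qe1; b2: attacked by Rd2; c2: attacked by Rd2; d2: attacked by Nb1.
Legal moves for Black: none.
In check with no legal moves → checkmate.

checkmate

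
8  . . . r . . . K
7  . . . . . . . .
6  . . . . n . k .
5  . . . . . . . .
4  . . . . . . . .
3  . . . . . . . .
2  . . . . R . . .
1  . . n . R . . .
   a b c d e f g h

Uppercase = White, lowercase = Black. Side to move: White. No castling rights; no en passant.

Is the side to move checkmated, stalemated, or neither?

White to move; white king on h8.
In check: yes, from the black rook on d8.
King squares — g7: attacked by Ne6; h7: attacked by Kg6; g8: attacked by Rd8.
Legal moves for White: none.
In check with no legal moves → checkmate.

checkmate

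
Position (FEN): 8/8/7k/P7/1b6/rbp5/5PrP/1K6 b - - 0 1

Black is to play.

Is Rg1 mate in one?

yes

After Rg1: white king on b1; in check: yes, from the black rook on g1.
King squares — a1: attacked by Rg1; c1: attacked by Rg1; a2: attacked by Ra3; b2: attacked by Pc3; c2: attacked by Bb3.
White has no legal moves → checkmate.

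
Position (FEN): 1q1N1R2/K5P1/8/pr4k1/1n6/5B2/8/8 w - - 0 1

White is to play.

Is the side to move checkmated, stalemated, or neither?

White to move; white king on a7.
In check: yes, from the black queen on b8.
King squares — a6: attacked by Nb4; b6: attacked by Rb5; b7: attacked by Rb5; a8: attacked by Qb8; b8: attacked by Rb5.
Legal moves for White: none.
In check with no legal moves → checkmate.

checkmate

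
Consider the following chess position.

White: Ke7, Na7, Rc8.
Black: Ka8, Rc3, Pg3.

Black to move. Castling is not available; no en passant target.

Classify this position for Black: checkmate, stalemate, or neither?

Black to move; black king on a8.
In check: yes, from the white rook on c8.
King squares — a7: available; b7: available; b8: attacked by Rc8.
Legal moves for Black: Kb7, Kxa7, Rxc8.
Black is in check but has 3 legal moves → neither.

neither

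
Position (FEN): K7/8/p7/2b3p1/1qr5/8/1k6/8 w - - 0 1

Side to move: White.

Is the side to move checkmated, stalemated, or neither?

White to move; white king on a8.
In check: no.
King squares — a7: attacked by Bc5; b7: attacked by Qb4; b8: attacked by Qb4.
Legal moves for White: none.
Not in check and no legal moves → stalemate.

stalemate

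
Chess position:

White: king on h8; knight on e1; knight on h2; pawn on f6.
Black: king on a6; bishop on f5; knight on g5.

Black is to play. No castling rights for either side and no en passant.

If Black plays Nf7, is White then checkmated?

After Nf7: white king on h8; in check: yes, from the black knight on f7.
White has 2 legal replies: Kg8, Kg7.
In check but a legal move exists → not checkmate.

no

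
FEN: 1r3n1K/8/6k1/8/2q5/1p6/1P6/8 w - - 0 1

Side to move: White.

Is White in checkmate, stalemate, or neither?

stalemate

White to move; white king on h8.
In check: no.
King squares — g7: attacked by Kg6; h7: attacked by Kg6; g8: attacked by Qc4.
Legal moves for White: none.
Not in check and no legal moves → stalemate.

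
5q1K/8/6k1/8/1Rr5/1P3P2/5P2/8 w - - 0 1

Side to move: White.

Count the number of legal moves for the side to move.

White to move; king on h8.
In check: yes, from the black queen on f8.
Legal moves: none.
Count: 0.

0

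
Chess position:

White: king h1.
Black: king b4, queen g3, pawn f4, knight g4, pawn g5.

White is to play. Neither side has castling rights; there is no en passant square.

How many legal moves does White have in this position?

White to move; king on h1.
In check: no.
Legal moves: none.
Count: 0.

0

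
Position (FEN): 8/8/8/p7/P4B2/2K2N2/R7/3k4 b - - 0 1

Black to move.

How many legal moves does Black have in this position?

Black to move; king on d1.
In check: no.
Legal moves: none.
Count: 0.

0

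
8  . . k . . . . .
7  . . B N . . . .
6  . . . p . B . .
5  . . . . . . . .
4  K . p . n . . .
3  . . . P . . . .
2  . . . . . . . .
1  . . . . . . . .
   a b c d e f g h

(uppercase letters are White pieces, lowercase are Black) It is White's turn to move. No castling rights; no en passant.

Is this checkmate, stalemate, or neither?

White to move; white king on a4.
In check: no.
Legal moves for White include: Nf8, Nb8, Nb6+, Ne5, Nc5, Bcd8, Bb8, Bxd6, Bb6, Ba5, Bh8, Bfd8, Bg7, Be7, Bg5, Be5, Bh4, Bd4, ... (list truncated; more exist).
White has legal moves and is not in check → neither.

neither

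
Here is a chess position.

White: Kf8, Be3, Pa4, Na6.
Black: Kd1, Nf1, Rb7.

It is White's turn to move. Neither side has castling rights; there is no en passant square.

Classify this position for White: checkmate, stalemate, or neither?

White to move; white king on f8.
In check: no.
Legal moves for White: Kg8, Ke8, Nb8, Nc7, Nc5, Nb4, Ba7, Bh6, Bb6, Bg5, Bc5, Bf4, Bd4, Bf2, Bd2, Bg1, Bc1, a5.
White has 18 legal moves and is not in check → neither.

neither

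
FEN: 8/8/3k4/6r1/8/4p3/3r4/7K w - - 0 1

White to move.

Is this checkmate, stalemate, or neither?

White to move; white king on h1.
In check: no.
King squares — g1: attacked by Rg5; g2: attacked by Rd2; h2: attacked by Rd2.
Legal moves for White: none.
Not in check and no legal moves → stalemate.

stalemate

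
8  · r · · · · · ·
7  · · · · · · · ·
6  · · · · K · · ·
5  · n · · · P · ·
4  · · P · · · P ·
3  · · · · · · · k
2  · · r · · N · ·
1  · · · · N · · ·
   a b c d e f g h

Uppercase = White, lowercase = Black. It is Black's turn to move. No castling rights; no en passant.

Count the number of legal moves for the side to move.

Black to move; king on h3.
In check: yes, from the white knight on f2.
Legal moves: Kh4, Kg3, Kh2, Rxf2.
Count: 4.

4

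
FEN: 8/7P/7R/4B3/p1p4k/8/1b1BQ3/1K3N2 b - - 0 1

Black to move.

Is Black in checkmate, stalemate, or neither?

Black to move; black king on h4.
In check: yes, from the white rook on h6.
King squares — g3: attacked by Nf1; h3: attacked by Rh6; g4: attacked by Qe2; g5: attacked by Bd2; h5: attacked by Qe2.
Legal moves for Black: none.
In check with no legal moves → checkmate.

checkmate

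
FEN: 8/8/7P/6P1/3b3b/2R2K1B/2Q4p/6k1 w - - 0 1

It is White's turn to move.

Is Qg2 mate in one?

After Qg2: black king on g1; in check: yes, from the white queen on g2.
King squares — f1: attacked by Qg2; h1: attacked by Qg2; f2: attacked by Qg2; g2: attacked by Kf3; h2: own pawn.
Black has no legal moves → checkmate.

yes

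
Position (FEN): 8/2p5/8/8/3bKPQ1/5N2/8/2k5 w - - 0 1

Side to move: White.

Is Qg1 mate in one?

no

After Qg1: black king on c1; in check: yes, from the white queen on g1.
Black has 3 legal replies: Kc2, Kb2, Bxg1.
In check but a legal move exists → not checkmate.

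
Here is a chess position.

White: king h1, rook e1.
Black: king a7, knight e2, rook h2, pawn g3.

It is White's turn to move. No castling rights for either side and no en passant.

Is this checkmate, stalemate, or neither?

White to move; white king on h1.
In check: yes, from the black rook on h2.
King squares — g1: attacked by Ne2; g2: attacked by Rh2; h2: attacked by Pg3.
Legal moves for White: none.
In check with no legal moves → checkmate.

checkmate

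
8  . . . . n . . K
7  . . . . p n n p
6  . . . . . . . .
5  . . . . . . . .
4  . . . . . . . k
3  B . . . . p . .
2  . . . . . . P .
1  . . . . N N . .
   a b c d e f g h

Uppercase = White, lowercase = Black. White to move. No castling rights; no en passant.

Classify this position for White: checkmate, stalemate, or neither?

White to move; white king on h8.
In check: yes, from the black knight on f7.
King squares — g7: attacked by Ne8; h7: available; g8: available.
Legal moves for White: Kg8, Kxh7.
White is in check but has 2 legal moves → neither.

neither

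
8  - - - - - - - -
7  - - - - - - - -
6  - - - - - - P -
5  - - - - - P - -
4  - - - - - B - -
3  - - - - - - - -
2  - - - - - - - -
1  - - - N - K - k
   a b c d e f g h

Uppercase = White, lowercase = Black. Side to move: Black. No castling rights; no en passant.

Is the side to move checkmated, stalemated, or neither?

stalemate

Black to move; black king on h1.
In check: no.
King squares — g1: attacked by Kf1; g2: attacked by Kf1; h2: attacked by Bf4.
Legal moves for Black: none.
Not in check and no legal moves → stalemate.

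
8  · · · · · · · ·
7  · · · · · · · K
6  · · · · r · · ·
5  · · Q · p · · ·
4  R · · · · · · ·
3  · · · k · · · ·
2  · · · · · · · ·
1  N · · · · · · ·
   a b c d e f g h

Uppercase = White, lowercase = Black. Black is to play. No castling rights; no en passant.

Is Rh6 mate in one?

no

After Rh6: white king on h7; in check: yes, from the black rook on h6.
White has 3 legal replies: Kg8, Kg7, Kxh6.
In check but a legal move exists → not checkmate.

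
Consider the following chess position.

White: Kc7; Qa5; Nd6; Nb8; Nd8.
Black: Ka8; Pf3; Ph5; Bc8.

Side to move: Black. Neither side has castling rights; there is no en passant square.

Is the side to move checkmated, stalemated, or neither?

Black to move; black king on a8.
In check: yes, from the white queen on a5.
King squares — a7: attacked by Qa5; b7: attacked by Nd6; b8: attacked by Kc7.
Legal moves for Black: Ba6.
Black is in check but has 1 legal move → neither.

neither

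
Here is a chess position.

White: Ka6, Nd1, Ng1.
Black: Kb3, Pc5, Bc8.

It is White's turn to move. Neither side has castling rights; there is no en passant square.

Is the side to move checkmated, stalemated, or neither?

White to move; white king on a6.
In check: yes, from the black bishop on c8.
Legal moves for White: Ka7, Kb6, Kb5, Ka5.
White is in check but has 4 legal moves → neither.

neither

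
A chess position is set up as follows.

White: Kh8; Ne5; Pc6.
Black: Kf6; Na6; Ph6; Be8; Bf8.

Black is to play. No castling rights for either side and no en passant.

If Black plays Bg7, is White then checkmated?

no

After Bg7: white king on h8; in check: yes, from the black bishop on g7.
White has 2 legal replies: Kg8, Kh7.
In check but a legal move exists → not checkmate.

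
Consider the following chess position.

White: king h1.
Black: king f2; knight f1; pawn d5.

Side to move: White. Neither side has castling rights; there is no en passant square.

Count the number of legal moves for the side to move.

0

White to move; king on h1.
In check: no.
Legal moves: none.
Count: 0.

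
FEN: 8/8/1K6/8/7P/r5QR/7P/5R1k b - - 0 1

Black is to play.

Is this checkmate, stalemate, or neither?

checkmate

Black to move; black king on h1.
In check: yes, from the white rook on f1.
King squares — g1: attacked by Rf1; g2: attacked by Qg3; h2: attacked by Qg3.
Legal moves for Black: none.
In check with no legal moves → checkmate.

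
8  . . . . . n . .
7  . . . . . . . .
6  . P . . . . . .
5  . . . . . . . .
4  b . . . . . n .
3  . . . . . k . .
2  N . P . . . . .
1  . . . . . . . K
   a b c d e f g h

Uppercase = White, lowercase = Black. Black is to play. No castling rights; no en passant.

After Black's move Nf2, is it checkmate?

After Nf2: white king on h1; in check: yes, from the black knight on f2.
White has 2 legal replies: Kh2, Kg1.
In check but a legal move exists → not checkmate.

no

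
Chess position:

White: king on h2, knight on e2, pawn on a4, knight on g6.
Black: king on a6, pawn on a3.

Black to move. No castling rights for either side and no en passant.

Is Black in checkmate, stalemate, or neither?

Black to move; black king on a6.
In check: no.
Legal moves for Black: Kb7, Ka7, Kb6, Ka5, a2.
Black has 5 legal moves and is not in check → neither.

neither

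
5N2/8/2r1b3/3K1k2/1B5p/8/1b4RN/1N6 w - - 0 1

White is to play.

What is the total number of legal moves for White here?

2

White to move; king on d5.
In check: yes, from the black bishop on e6.
Legal moves: Kxc6, Nxe6.
Count: 2.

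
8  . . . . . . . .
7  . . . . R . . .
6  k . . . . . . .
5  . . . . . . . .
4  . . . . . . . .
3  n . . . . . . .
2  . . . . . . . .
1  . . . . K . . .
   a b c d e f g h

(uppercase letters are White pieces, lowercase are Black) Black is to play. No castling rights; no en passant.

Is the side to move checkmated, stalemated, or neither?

Black to move; black king on a6.
In check: no.
Legal moves for Black: Kb6, Kb5, Ka5, Nb5, Nc4, Nc2+, Nb1.
Black has 7 legal moves and is not in check → neither.

neither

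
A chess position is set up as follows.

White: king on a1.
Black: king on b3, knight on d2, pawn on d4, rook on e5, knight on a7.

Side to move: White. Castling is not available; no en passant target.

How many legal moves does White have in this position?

White to move; king on a1.
In check: no.
Legal moves: none.
Count: 0.

0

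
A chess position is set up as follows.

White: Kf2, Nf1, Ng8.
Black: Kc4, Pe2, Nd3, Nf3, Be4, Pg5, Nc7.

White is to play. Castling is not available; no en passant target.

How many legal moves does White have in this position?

4

White to move; king on f2.
In check: yes, from the black knight on d3.
Legal moves: Kg3, Ke3, Kg2, Kxe2.
Count: 4.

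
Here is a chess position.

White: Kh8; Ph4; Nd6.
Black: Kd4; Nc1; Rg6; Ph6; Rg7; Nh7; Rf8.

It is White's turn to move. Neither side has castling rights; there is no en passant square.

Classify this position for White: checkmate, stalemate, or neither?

checkmate

White to move; white king on h8.
In check: yes, from the black rook on f8.
King squares — g7: attacked by Rg6; h7: attacked by Rg7; g8: attacked by Rg7.
Legal moves for White: none.
In check with no legal moves → checkmate.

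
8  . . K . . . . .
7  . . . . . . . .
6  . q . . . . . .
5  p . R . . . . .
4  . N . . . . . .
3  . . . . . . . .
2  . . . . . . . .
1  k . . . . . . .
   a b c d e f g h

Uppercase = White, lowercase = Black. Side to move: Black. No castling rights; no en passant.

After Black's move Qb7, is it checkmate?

After Qb7: white king on c8; in check: yes, from the black queen on b7.
White has 2 legal replies: Kd8, Kxb7.
In check but a legal move exists → not checkmate.

no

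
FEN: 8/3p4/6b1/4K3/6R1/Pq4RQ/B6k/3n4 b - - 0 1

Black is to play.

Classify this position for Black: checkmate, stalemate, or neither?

Black to move; black king on h2.
In check: yes, from the white queen on h3.
King squares — g1: attacked by Rg3; h1: attacked by Qh3; g2: attacked by Rg3; g3: attacked by Qh3; h3: attacked by Rg3.
Legal moves for Black: none.
In check with no legal moves → checkmate.

checkmate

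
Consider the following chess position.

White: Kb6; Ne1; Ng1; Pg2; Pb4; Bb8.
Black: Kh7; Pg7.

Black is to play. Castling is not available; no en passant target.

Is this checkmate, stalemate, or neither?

Black to move; black king on h7.
In check: no.
Legal moves for Black: Kh8, Kg8, Kh6, Kg6, g6, g5.
Black has 6 legal moves and is not in check → neither.

neither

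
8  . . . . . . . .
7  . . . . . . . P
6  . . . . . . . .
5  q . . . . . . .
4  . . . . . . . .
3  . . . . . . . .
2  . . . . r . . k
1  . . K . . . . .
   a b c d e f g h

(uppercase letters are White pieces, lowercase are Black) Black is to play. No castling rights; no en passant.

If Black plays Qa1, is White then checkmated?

yes

After Qa1: white king on c1; in check: yes, from the black queen on a1.
King squares — b1: attacked by Qa1; d1: attacked by Qa1; b2: attacked by Qa1; c2: attacked by Re2; d2: attacked by Re2.
White has no legal moves → checkmate.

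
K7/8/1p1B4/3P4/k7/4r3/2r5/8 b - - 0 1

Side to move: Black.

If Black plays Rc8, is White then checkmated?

After Rc8: white king on a8; in check: yes, from the black rook on c8.
White has 3 legal replies: Kb7, Ka7, Bb8.
In check but a legal move exists → not checkmate.

no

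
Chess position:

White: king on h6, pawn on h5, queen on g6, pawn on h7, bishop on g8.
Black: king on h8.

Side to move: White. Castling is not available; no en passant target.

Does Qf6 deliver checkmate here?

yes

After Qf6: black king on h8; in check: yes, from the white queen on f6.
King squares — g7: attacked by Qf6; h7: attacked by Kh6; g8: attacked by Ph7.
Black has no legal moves → checkmate.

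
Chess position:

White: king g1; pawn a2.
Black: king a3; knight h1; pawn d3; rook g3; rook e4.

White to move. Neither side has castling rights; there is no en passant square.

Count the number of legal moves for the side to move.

3

White to move; king on g1.
In check: yes, from the black rook on g3.
Legal moves: Kh2, Kxh1, Kf1.
Count: 3.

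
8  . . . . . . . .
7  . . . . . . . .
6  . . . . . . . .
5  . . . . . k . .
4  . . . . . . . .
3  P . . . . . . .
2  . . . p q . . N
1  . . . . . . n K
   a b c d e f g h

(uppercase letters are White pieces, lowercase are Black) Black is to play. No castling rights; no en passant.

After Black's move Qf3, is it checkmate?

no

After Qf3: white king on h1; in check: yes, from the black queen on f3.
White has 2 legal replies: Kxg1, Nxf3.
In check but a legal move exists → not checkmate.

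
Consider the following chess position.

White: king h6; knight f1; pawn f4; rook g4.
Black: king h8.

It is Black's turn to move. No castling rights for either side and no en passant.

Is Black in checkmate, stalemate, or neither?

stalemate

Black to move; black king on h8.
In check: no.
King squares — g7: attacked by Rg4; h7: attacked by Kh6; g8: attacked by Rg4.
Legal moves for Black: none.
Not in check and no legal moves → stalemate.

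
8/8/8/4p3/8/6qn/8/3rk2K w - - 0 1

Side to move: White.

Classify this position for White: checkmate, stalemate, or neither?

White to move; white king on h1.
In check: no.
King squares — g1: attacked by Qg3; g2: attacked by Qg3; h2: attacked by Qg3.
Legal moves for White: none.
Not in check and no legal moves → stalemate.

stalemate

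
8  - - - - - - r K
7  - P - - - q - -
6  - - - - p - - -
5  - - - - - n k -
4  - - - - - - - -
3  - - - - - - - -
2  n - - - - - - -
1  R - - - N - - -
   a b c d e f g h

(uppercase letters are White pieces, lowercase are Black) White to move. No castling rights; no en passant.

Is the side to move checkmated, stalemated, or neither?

checkmate

White to move; white king on h8.
In check: yes, from the black rook on g8.
King squares — g7: attacked by Nf5; h7: attacked by Qf7; g8: attacked by Qf7.
Legal moves for White: none.
In check with no legal moves → checkmate.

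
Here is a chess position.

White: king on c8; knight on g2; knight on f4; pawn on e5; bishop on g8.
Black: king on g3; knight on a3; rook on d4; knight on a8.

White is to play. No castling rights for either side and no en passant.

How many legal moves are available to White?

20

White to move; king on c8.
In check: no.
Legal moves: Bh7, Bf7, Be6, Bd5, Bc4, Bb3, Ba2, Kb8, Kb7, Ng6, Ne6, Nh5+, Nd5, Nh3, Nd3, Ne2+, Nh4, Ne3, Ne1, e6.
Count: 20.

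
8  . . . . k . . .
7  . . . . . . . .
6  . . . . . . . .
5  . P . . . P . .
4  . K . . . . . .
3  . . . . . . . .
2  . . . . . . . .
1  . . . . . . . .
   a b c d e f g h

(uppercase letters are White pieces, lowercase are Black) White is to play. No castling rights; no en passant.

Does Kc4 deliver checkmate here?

After Kc4: black king on e8; in check: no.
Black is not in check, so this cannot be checkmate.

no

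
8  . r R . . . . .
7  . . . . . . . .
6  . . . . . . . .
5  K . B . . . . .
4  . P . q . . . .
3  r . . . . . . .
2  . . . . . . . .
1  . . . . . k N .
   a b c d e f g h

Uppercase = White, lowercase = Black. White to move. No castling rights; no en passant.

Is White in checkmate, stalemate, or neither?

White to move; white king on a5.
In check: yes, from the black rook on a3.
King squares — a4: attacked by Ra3; b4: own pawn; b5: attacked by Rb8; a6: attacked by Ra3; b6: attacked by Rb8.
Legal moves for White: none.
In check with no legal moves → checkmate.

checkmate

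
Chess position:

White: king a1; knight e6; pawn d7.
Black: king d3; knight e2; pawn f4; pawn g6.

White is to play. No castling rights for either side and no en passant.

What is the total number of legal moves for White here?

15

White to move; king on a1.
In check: no.
Legal moves: Nf8, Nd8, Ng7, Nc7, Ng5, Nc5+, Nxf4+, Nd4, Kb2, Ka2, Kb1, d8=Q+, d8=R+, d8=B, d8=N.
Count: 15.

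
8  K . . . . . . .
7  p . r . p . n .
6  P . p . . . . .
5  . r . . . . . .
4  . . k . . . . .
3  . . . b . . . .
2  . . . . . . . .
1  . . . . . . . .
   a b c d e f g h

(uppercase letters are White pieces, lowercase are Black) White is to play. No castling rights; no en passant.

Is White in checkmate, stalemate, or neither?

White to move; white king on a8.
In check: no.
King squares — a7: attacked by Rc7; b7: attacked by Rb5; b8: attacked by Rb5.
Legal moves for White: none.
Not in check and no legal moves → stalemate.

stalemate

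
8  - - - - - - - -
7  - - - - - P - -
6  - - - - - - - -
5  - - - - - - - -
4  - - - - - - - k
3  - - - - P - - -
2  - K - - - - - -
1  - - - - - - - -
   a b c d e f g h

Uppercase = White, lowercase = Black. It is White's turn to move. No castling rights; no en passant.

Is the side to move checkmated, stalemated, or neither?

White to move; white king on b2.
In check: no.
Legal moves for White: Kc3, Kb3, Ka3, Kc2, Ka2, Kc1, Kb1, Ka1, f8=Q, f8=R, f8=B, f8=N, e4.
White has 13 legal moves and is not in check → neither.

neither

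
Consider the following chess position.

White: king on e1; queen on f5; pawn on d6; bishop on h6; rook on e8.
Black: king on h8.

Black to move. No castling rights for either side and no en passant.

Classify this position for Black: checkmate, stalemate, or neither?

Black to move; black king on h8.
In check: yes, from the white rook on e8.
King squares — g7: attacked by Bh6; h7: attacked by Qf5; g8: attacked by Re8.
Legal moves for Black: none.
In check with no legal moves → checkmate.

checkmate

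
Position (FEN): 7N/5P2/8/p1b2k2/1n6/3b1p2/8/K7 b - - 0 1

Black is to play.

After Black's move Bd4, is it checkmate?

After Bd4: white king on a1; in check: yes, from the black bishop on d4.
King squares — b1: attacked by Bd3; a2: attacked by Nb4; b2: attacked by Bd4.
White has no legal moves → checkmate.

yes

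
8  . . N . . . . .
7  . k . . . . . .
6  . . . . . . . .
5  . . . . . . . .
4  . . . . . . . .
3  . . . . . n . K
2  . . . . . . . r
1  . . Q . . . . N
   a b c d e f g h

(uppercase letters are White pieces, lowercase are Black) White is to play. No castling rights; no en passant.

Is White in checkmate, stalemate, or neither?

neither

White to move; white king on h3.
In check: yes, from the black rook on h2.
Legal moves for White: Kg4, Kg3.
White is in check but has 2 legal moves → neither.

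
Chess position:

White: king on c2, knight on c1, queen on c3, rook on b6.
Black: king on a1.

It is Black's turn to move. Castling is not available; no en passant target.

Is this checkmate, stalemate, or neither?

Black to move; black king on a1.
In check: yes, from the white queen on c3.
King squares — b1: attacked by Kc2; a2: attacked by Nc1; b2: attacked by Kc2.
Legal moves for Black: none.
In check with no legal moves → checkmate.

checkmate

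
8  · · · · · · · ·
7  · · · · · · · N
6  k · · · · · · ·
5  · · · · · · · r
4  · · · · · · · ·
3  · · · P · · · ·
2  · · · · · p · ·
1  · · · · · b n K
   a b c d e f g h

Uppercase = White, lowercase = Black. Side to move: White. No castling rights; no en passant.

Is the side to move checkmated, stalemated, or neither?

White to move; white king on h1.
In check: yes, from the black rook on h5.
King squares — g1: attacked by Pf2; g2: attacked by Bf1; h2: attacked by Rh5.
Legal moves for White: none.
In check with no legal moves → checkmate.

checkmate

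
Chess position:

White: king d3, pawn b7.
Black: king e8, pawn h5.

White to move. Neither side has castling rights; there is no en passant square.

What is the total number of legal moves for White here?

12

White to move; king on d3.
In check: no.
Legal moves: Ke4, Kd4, Kc4, Ke3, Kc3, Ke2, Kd2, Kc2, b8=Q+, b8=R+, b8=B, b8=N.
Count: 12.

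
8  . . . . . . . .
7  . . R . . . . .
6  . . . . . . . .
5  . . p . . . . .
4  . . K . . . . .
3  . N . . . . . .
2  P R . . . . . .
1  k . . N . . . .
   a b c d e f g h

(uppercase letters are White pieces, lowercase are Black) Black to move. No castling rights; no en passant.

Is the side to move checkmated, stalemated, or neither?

Black to move; black king on a1.
In check: yes, from the white knight on b3.
King squares — b1: attacked by Rb2; a2: attacked by Rb2; b2: attacked by Nd1.
Legal moves for Black: none.
In check with no legal moves → checkmate.

checkmate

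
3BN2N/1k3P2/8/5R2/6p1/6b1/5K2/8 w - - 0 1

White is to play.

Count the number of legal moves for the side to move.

6

White to move; king on f2.
In check: yes, from the black bishop on g3.
Legal moves: Kxg3, Ke3, Kg2, Ke2, Kg1, Kf1.
Count: 6.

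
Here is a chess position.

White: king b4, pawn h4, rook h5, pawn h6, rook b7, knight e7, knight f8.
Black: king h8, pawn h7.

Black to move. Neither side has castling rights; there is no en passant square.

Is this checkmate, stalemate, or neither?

Black to move; black king on h8.
In check: no.
King squares — g7: attacked by Ph6; h7: own pawn; g8: attacked by Ne7.
Legal moves for Black: none.
Not in check and no legal moves → stalemate.

stalemate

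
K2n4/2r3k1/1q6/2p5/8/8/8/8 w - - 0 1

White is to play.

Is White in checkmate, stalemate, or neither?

stalemate

White to move; white king on a8.
In check: no.
King squares — a7: attacked by Qb6; b7: attacked by Qb6; b8: attacked by Qb6.
Legal moves for White: none.
Not in check and no legal moves → stalemate.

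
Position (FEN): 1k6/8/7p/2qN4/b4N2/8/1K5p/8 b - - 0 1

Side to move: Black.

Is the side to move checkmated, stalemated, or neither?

neither

Black to move; black king on b8.
In check: no.
Legal moves for Black include: Kc8, Ka8, Kb7, Ka7, Qf8, Qc8, Qe7, Qc7, Qa7, Qd6, Qc6, Qb6+, Qxd5, Qb5+, Qa5, Qd4+, Qc4, Qb4+, ... (list truncated; more exist).
Black has legal moves and is not in check → neither.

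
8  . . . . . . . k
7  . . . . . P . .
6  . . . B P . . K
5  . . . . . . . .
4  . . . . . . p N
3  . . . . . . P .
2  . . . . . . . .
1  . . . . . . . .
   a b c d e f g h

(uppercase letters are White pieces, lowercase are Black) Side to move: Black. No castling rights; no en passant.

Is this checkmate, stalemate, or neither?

stalemate

Black to move; black king on h8.
In check: no.
King squares — g7: attacked by Kh6; h7: attacked by Kh6; g8: attacked by Pf7.
Legal moves for Black: none.
Not in check and no legal moves → stalemate.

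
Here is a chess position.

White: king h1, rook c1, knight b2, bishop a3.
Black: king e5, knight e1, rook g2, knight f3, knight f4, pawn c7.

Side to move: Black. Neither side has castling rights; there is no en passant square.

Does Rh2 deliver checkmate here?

After Rh2: white king on h1; in check: yes, from the black rook on h2.
King squares — g1: attacked by Nf3; g2: attacked by Ne1; h2: attacked by Nf3.
White has no legal moves → checkmate.

yes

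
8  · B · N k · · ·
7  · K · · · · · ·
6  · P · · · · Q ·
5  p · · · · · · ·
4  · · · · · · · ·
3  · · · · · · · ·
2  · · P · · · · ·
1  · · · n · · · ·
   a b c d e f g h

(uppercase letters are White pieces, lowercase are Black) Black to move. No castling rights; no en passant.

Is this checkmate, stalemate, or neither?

neither

Black to move; black king on e8.
In check: yes, from the white queen on g6.
King squares — d7: available; e7: available; f7: attacked by Qg6; d8: available; f8: available.
Legal moves for Black: Kf8, Kxd8, Ke7, Kd7.
Black is in check but has 4 legal moves → neither.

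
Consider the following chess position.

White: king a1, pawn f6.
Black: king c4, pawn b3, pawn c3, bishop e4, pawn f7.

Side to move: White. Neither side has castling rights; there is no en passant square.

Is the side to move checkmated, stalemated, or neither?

White to move; white king on a1.
In check: no.
King squares — b1: attacked by Be4; a2: attacked by Pb3; b2: attacked by Pc3.
Legal moves for White: none.
Not in check and no legal moves → stalemate.

stalemate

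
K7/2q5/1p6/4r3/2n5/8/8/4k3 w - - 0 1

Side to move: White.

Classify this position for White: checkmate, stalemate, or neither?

White to move; white king on a8.
In check: no.
King squares — a7: attacked by Qc7; b7: attacked by Qc7; b8: attacked by Qc7.
Legal moves for White: none.
Not in check and no legal moves → stalemate.

stalemate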